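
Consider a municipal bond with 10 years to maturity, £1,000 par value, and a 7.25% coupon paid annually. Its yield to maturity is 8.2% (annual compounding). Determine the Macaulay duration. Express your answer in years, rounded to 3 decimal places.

7.353 years

Periodic yield y = 0.082. Discount each cash flow and weight by its year:
  t   CF        PV=CF/(1+0.082)^t    t·PV
  1        72.50        67.0055        67.0055
  2        72.50        61.9275       123.8550
  3        72.50        57.2343       171.7028
  4        72.50        52.8967       211.5870
  5        72.50        48.8879       244.4397
  6        72.50        45.1829       271.0976
  7        72.50        41.7587       292.3110
  8        72.50        38.5940       308.7521
  9        72.50        35.6691       321.0223
  10    1,072.50       487.6685     4,876.6849
  Σ                    936.8253     6,888.4579
Price P = Σ PV = 936.8253.
Macaulay duration = Σ(t·PV) / P = 6,888.4579 / 936.8253 = 7.35298 years.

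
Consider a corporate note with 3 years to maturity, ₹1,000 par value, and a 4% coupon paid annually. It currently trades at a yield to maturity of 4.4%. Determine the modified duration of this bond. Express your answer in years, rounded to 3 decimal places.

Periodic yield y = 0.044. First find Macaulay duration:
  t   CF        PV=CF/(1+0.044)^t    t·PV
  1        40.00        38.3142        38.3142
  2        40.00        36.6994        73.3988
  3     1,040.00       913.9698     2,741.9094
  Σ                    988.9834     2,853.6224
P = 988.9834; Macaulay duration = 2,853.6224 / 988.9834 = 2.88541 years.
Modified duration = D_Mac / (1 + y) = 2.88541 / 1.044 = 2.76380 years.

2.764 years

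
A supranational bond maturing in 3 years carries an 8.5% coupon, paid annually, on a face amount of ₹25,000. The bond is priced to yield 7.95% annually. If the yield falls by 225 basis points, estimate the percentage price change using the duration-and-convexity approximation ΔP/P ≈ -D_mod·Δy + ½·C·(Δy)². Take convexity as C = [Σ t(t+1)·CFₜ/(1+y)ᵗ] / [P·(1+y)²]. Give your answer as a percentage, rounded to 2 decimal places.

+6.01%

With y = 0.0795:
  t   CF        PV=CF/(1+0.0795)^t    t·PV        t(t+1)·PV
  1     2,125.00     1,968.5039     1,968.5039       3,937.0079
  2     2,125.00     1,823.5331     3,647.0661      10,941.1984
  3    27,125.00    21,562.6338    64,687.9013     258,751.6053
  Σ                 25,354.6708    70,303.4714     273,629.8116
P = 25,354.6708; D_Mac = 2.77280 yrs; D_mod = 2.56860 yrs; C = 9.26105.
Duration effect: -2.56860 × (-0.0225) = +0.057793
Convexity effect: 0.5 × 9.26105 × (-0.0225)² = +0.0023442
ΔP/P ≈ +0.057793 + 0.0023442 = +0.060138 = +6.0138%.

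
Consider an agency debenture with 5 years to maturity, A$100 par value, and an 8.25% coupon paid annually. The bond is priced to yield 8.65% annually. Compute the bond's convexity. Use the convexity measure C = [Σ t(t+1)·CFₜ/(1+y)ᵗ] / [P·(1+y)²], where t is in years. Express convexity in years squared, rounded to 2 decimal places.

With y = 0.0865:
  t   CF        PV=CF/(1+0.0865)^t    t·PV        t(t+1)·PV
  1         8.25         7.5932         7.5932          15.1864
  2         8.25         6.9887        13.9773          41.9320
  3         8.25         6.4323        19.2968          77.1873
  4         8.25         5.9202        23.6807         118.4036
  5       108.25        71.4956       357.4779       2,144.8677
  Σ                     98.4299       422.0260       2,397.5770
P = 98.4299.
Convexity = Σ t(t+1)·PV / [P·(1+y)²] = 2,397.5770 / (98.4299 × 1.180482) = 20.63412.

20.63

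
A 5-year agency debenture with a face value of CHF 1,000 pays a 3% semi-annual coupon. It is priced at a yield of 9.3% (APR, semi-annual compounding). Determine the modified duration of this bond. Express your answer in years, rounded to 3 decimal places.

4.413 years

Periodic yield y = 0.0465. First find Macaulay duration:
  t   CF        PV=CF/(1+0.0465)^t    t·PV
  1        15.00        14.3335        14.3335
  2        15.00        13.6966        27.3932
  3        15.00        13.0880        39.2640
  4        15.00        12.5065        50.0258
  5        15.00        11.9507        59.7537
  6        15.00        11.4197        68.5184
  7        15.00        10.9123        76.3862
  8        15.00        10.4274        83.4195
  9        15.00         9.9641        89.6769
  10    1,015.00       644.2786     6,442.7861
  Σ                    752.5775     6,951.5574
P = 752.5775; Macaulay duration = 6,951.5574 / 752.5775 = 9.23700 half-year periods = 4.61850 years.
Modified duration = D_Mac / (1 + y) = 4.61850 / 1.0465 = 4.41328 years.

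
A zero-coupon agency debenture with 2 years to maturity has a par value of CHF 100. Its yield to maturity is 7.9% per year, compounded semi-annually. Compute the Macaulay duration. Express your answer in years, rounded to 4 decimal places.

2.0000 years

A zero-coupon bond has a single cash flow at maturity, so its Macaulay duration equals its maturity: 2 years.
(Equivalently: 4 semi-annual periods ÷ 2 = 2 years.)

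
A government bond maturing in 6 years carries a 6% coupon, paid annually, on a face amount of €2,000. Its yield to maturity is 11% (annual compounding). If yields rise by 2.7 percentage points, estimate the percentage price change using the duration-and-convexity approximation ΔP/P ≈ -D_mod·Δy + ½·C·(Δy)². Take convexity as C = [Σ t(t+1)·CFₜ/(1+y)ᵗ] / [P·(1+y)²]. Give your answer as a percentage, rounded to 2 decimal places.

With y = 0.11:
  t   CF        PV=CF/(1+0.11)^t    t·PV        t(t+1)·PV
  1       120.00       108.1081       108.1081         216.2162
  2       120.00        97.3947       194.7894         584.3682
  3       120.00        87.7430       263.2289       1,052.9156
  4       120.00        79.0477       316.1909       1,580.9543
  5       120.00        71.2142       356.0708       2,136.4248
  6     2,120.00     1,133.4386     6,800.6314      47,604.4200
  Σ                  1,576.9462     8,039.0195      53,175.2991
P = 1,576.9462; D_Mac = 5.09784 yrs; D_mod = 4.59265 yrs; C = 27.36825.
Duration effect: -4.59265 × (+0.027) = -0.124002
Convexity effect: 0.5 × 27.36825 × (0.027)² = +0.0099757
ΔP/P ≈ -0.124002 + 0.0099757 = -0.114026 = -11.4026%.

-11.40%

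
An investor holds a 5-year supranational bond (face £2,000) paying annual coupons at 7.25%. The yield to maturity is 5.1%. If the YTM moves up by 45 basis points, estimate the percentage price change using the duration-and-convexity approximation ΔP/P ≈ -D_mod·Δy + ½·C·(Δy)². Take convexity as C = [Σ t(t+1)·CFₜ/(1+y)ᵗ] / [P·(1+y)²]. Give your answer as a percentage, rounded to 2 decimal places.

With y = 0.051:
  t   CF        PV=CF/(1+0.051)^t    t·PV        t(t+1)·PV
  1       145.00       137.9638       137.9638         275.9277
  2       145.00       131.2691       262.5382         787.6147
  3       145.00       124.8993       374.6978       1,498.7911
  4       145.00       118.8385       475.3540       2,376.7699
  5     2,145.00     1,672.6833     8,363.4164      50,180.4985
  Σ                  2,185.6540     9,613.9702      55,119.6018
P = 2,185.6540; D_Mac = 4.39867 yrs; D_mod = 4.18522 yrs; C = 22.83070.
Duration effect: -4.18522 × (+0.0045) = -0.018834
Convexity effect: 0.5 × 22.83070 × (0.0045)² = +0.0002312
ΔP/P ≈ -0.018834 + 0.0002312 = -0.018602 = -1.8602%.

-1.86%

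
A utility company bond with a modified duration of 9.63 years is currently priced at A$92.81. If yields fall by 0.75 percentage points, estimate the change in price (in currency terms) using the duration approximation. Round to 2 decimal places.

Duration approximation: ΔP/P ≈ -D_mod · Δy = -9.63 × (-0.0075) = +0.072225.
ΔP ≈ 92.81 × (+0.072225) = +6.70320225.

+A$6.70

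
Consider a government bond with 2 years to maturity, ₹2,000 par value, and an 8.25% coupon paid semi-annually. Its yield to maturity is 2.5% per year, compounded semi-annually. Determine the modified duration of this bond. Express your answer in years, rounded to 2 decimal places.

1.87 years

Periodic yield y = 0.0125. First find Macaulay duration:
  t   CF        PV=CF/(1+0.0125)^t    t·PV
  1        82.50        81.4815        81.4815
  2        82.50        80.4755       160.9511
  3        82.50        79.4820       238.4460
  4     2,082.50     1,981.5493     7,926.1972
  Σ                  2,222.9883     8,407.0758
P = 2,222.9883; Macaulay duration = 8,407.0758 / 2,222.9883 = 3.78188 half-year periods = 1.89094 years.
Modified duration = D_Mac / (1 + y) = 1.89094 / 1.0125 = 1.86760 years.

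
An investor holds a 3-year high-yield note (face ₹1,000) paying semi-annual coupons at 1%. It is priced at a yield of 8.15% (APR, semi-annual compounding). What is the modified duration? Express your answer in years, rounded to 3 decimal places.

2.842 years

Periodic yield y = 0.04075. First find Macaulay duration:
  t   CF        PV=CF/(1+0.04075)^t    t·PV
  1         5.00         4.8042         4.8042
  2         5.00         4.6161         9.2322
  3         5.00         4.4354        13.3061
  4         5.00         4.2617        17.0469
  5         5.00         4.0948        20.4742
  6     1,005.00       790.8380     4,745.0282
  Σ                    813.0503     4,809.8919
P = 813.0503; Macaulay duration = 4,809.8919 / 813.0503 = 5.91586 half-year periods = 2.95793 years.
Modified duration = D_Mac / (1 + y) = 2.95793 / 1.04075 = 2.84211 years.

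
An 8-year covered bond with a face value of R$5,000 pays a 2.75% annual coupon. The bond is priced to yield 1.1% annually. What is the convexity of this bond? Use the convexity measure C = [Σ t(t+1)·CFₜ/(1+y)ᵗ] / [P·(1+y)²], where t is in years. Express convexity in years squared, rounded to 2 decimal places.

62.69

With y = 0.011:
  t   CF        PV=CF/(1+0.011)^t    t·PV        t(t+1)·PV
  1       137.50       136.0040       136.0040         272.0079
  2       137.50       134.5242       269.0484         807.1451
  3       137.50       133.0605       399.1816       1,596.7263
  4       137.50       131.6128       526.4511       2,632.2557
  5       137.50       130.1808       650.9040       3,905.4239
  6       137.50       128.7644       772.5863       5,408.1043
  7       137.50       127.3634       891.5437       7,132.3498
  8     5,137.50     4,706.9826    37,655.8606     338,902.7451
  Σ                  5,628.4926    41,301.5796     360,656.7580
P = 5,628.4926.
Convexity = Σ t(t+1)·PV / [P·(1+y)²] = 360,656.7580 / (5,628.4926 × 1.022121) = 62.69020.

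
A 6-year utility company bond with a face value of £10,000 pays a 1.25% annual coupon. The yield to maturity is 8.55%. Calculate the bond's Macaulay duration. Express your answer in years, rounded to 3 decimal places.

5.767 years

Periodic yield y = 0.0855. Discount each cash flow and weight by its year:
  t   CF        PV=CF/(1+0.0855)^t    t·PV
  1       125.00       115.1543       115.1543
  2       125.00       106.0841       212.1682
  3       125.00        97.7283       293.1850
  4       125.00        90.0307       360.1229
  5       125.00        82.9394       414.6970
  6    10,125.00     6,188.9370    37,133.6223
  Σ                  6,680.8739    38,528.9497
Price P = Σ PV = 6,680.8739.
Macaulay duration = Σ(t·PV) / P = 38,528.9497 / 6,680.8739 = 5.76705 years.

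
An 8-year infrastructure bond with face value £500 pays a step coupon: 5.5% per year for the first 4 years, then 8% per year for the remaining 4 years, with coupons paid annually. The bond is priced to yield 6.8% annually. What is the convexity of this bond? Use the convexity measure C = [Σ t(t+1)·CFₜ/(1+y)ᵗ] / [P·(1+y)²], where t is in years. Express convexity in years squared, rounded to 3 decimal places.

With y = 0.068:
  t   CF        PV=CF/(1+0.068)^t    t·PV        t(t+1)·PV
  1        27.50        25.7491        25.7491          51.4981
  2        27.50        24.1096        48.2192         144.6577
  3        27.50        22.5745        67.7236         270.8945
  4        27.50        21.1372        84.5488         422.7442
  5        40.00        28.7875       143.9374         863.6246
  6        40.00        26.9546       161.7274       1,132.0921
  7        40.00        25.2384       176.6686       1,413.3485
  8       540.00       319.0243     2,552.1942      22,969.7482
  Σ                    493.5751     3,260.7684      27,268.6079
P = 493.5751.
Convexity = Σ t(t+1)·PV / [P·(1+y)²] = 27,268.6079 / (493.5751 × 1.140624) = 48.43588.

48.436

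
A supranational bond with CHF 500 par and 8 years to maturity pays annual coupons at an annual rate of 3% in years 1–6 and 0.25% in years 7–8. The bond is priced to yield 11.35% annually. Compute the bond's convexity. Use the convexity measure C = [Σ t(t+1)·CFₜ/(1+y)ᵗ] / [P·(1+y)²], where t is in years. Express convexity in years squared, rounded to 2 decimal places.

With y = 0.1135:
  t   CF        PV=CF/(1+0.1135)^t    t·PV        t(t+1)·PV
  1        15.00        13.4710        13.4710          26.9421
  2        15.00        12.0979        24.1958          72.5875
  3        15.00        10.8648        32.5943         130.3773
  4        15.00         9.7573        39.0293         195.1463
  5        15.00         8.7627        43.8137         262.8823
  6        15.00         7.8696        47.2173         330.5211
  7         1.25         0.5890         4.1227          32.9812
  8       501.25       212.0961     1,696.7685      15,270.9168
  Σ                    275.5084     1,901.2127      16,322.3547
P = 275.5084.
Convexity = Σ t(t+1)·PV / [P·(1+y)²] = 16,322.3547 / (275.5084 × 1.239882) = 47.78236.

47.78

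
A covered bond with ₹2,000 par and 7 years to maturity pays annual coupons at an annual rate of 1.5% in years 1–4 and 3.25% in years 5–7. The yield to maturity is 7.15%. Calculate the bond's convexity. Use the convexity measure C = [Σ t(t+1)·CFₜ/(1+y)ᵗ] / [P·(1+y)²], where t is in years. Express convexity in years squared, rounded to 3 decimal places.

44.903

With y = 0.0715:
  t   CF        PV=CF/(1+0.0715)^t    t·PV        t(t+1)·PV
  1        30.00        27.9981        27.9981          55.9963
  2        30.00        26.1298        52.2597         156.7791
  3        30.00        24.3862        73.1587         292.6348
  4        30.00        22.7590        91.0359         455.1793
  5        65.00        46.0206       230.1031       1,380.6186
  6        65.00        42.9497       257.6983       1,803.8881
  7     2,065.00     1,273.4293     8,914.0049      71,312.0392
  Σ                  1,463.6728     9,646.2587      75,457.1354
P = 1,463.6728.
Convexity = Σ t(t+1)·PV / [P·(1+y)²] = 75,457.1354 / (1,463.6728 × 1.148112) = 44.90265.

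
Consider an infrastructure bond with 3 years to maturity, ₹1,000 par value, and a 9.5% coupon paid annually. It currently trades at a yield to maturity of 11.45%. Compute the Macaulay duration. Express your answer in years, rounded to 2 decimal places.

2.74 years

Periodic yield y = 0.1145. Discount each cash flow and weight by its year:
  t   CF        PV=CF/(1+0.1145)^t    t·PV
  1        95.00        85.2400        85.2400
  2        95.00        76.4827       152.9655
  3     1,095.00       790.9953     2,372.9859
  Σ                    952.7181     2,611.1914
Price P = Σ PV = 952.7181.
Macaulay duration = Σ(t·PV) / P = 2,611.1914 / 952.7181 = 2.74078 years.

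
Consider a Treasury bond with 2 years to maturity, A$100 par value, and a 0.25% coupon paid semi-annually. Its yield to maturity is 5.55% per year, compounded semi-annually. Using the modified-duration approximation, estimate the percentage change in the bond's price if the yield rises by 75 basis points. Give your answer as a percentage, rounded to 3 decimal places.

Periodic yield y = 0.02775. Modified duration first:
  t   CF        PV=CF/(1+0.02775)^t    t·PV
  1        0.125         0.1216         0.1216
  2        0.125         0.1183         0.2367
  3        0.125         0.1151         0.3454
  4      100.125        89.7413       358.9654
  Σ                     90.0965       359.6691
P = 90.0965; D_Mac = 3.99205 half-year periods = 1.99602 yrs; D_mod = 1.99602/(1+0.02775) = 1.94213 yrs.
ΔP/P ≈ -D_mod · Δy = -1.94213 × (+0.0075) = -0.014566 = -1.4566%.

-1.457%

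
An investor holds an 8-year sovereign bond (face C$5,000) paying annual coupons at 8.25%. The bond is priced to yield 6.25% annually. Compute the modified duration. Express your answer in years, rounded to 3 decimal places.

5.907 years

Periodic yield y = 0.0625. First find Macaulay duration:
  t   CF        PV=CF/(1+0.0625)^t    t·PV
  1       412.50       388.2353       388.2353
  2       412.50       365.3979       730.7958
  3       412.50       343.9039     1,031.7118
  4       412.50       323.6743     1,294.6971
  5       412.50       304.6346     1,523.1731
  6       412.50       286.7149     1,720.2896
  7       412.50       269.8494     1,888.9455
  8     5,412.50     3,332.4712    26,659.7693
  Σ                  5,614.8815    35,237.6176
P = 5,614.8815; Macaulay duration = 35,237.6176 / 5,614.8815 = 6.27575 years.
Modified duration = D_Mac / (1 + y) = 6.27575 / 1.0625 = 5.90659 years.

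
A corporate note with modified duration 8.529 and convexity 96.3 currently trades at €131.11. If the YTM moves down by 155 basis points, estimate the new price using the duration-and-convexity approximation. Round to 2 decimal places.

€149.96

Duration effect: -D_mod·Δy = -8.529 × (-0.0155) = +0.1321995
Convexity effect: ½·C·(Δy)² = 0.5 × 96.3 × (-0.0155)² = +0.0115680375
ΔP/P ≈ +0.1321995 + 0.0115680375 = +0.1437675375
New price ≈ 131.11 × (1 + 0.1437675375) = 149.959361841625.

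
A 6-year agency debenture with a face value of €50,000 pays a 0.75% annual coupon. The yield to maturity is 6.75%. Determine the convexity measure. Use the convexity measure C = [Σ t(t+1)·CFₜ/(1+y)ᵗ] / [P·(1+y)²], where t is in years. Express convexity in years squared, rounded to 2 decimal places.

With y = 0.0675:
  t   CF        PV=CF/(1+0.0675)^t    t·PV        t(t+1)·PV
  1       375.00       351.2881       351.2881         702.5761
  2       375.00       329.0755       658.1509       1,974.4528
  3       375.00       308.2674       924.8022       3,699.2089
  4       375.00       288.7751     1,155.1004       5,775.5019
  5       375.00       270.5153     1,352.5765       8,115.4593
  6    50,375.00    34,041.4270   204,248.5619   1,429,739.9332
  Σ                 35,589.3483   208,690.4800   1,450,007.1322
P = 35,589.3483.
Convexity = Σ t(t+1)·PV / [P·(1+y)²] = 1,450,007.1322 / (35,589.3483 × 1.139556) = 35.75315.

35.75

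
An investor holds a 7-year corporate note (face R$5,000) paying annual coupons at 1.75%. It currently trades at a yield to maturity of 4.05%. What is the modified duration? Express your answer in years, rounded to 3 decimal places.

6.358 years

Periodic yield y = 0.0405. First find Macaulay duration:
  t   CF        PV=CF/(1+0.0405)^t    t·PV
  1        87.50        84.0942        84.0942
  2        87.50        80.8209       161.6419
  3        87.50        77.6751       233.0253
  4        87.50        74.6517       298.6068
  5        87.50        71.7460       358.7299
  6        87.50        68.9534       413.7203
  7     5,087.50     3,853.0960    26,971.6720
  Σ                  4,311.0373    28,521.4904
P = 4,311.0373; Macaulay duration = 28,521.4904 / 4,311.0373 = 6.61592 years.
Modified duration = D_Mac / (1 + y) = 6.61592 / 1.0405 = 6.35841 years.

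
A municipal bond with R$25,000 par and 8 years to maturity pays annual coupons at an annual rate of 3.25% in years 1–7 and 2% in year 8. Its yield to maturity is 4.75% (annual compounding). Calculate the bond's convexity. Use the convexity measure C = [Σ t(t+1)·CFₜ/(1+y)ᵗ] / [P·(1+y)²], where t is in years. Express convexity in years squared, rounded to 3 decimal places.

With y = 0.0475:
  t   CF        PV=CF/(1+0.0475)^t    t·PV        t(t+1)·PV
  1       812.50       775.6563       775.6563       1,551.3126
  2       812.50       740.4834     1,480.9667       4,442.9002
  3       812.50       706.9054     2,120.7161       8,482.8643
  4       812.50       674.8500     2,699.3999      13,496.9997
  5       812.50       644.2482     3,221.2410      19,327.4459
  6       812.50       615.0341     3,690.2045      25,831.4313
  7       812.50       587.1447     4,110.0129      32,880.1034
  8    25,500.00    17,591.7047   140,733.6380   1,266,602.7417
  Σ                 22,336.0268   158,831.8354   1,372,615.7991
P = 22,336.0268.
Convexity = Σ t(t+1)·PV / [P·(1+y)²] = 1,372,615.7991 / (22,336.0268 × 1.097256) = 56.00606.

56.006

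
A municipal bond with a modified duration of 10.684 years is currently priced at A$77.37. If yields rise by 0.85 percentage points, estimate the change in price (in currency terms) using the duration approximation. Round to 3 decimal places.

Duration approximation: ΔP/P ≈ -D_mod · Δy = -10.684 × (+0.0085) = -0.090814.
ΔP ≈ 77.37 × (-0.090814) = -7.02627918.

-A$7.026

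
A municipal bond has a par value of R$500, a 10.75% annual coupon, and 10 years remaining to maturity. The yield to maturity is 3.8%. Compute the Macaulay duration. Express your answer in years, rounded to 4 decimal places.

7.3025 years

Periodic yield y = 0.038. Discount each cash flow and weight by its year:
  t   CF        PV=CF/(1+0.038)^t    t·PV
  1        53.75        51.7823        51.7823
  2        53.75        49.8866        99.7732
  3        53.75        48.0603       144.1809
  4        53.75        46.3009       185.2034
  5        53.75        44.6058       223.0292
  6        53.75        42.9729       257.8372
  7        53.75        41.3997       289.7978
  8        53.75        39.8841       319.0727
  9        53.75        38.4240       345.8158
  10      553.75       381.3644     3,813.6445
  Σ                    784.6809     5,730.1369
Price P = Σ PV = 784.6809.
Macaulay duration = Σ(t·PV) / P = 5,730.1369 / 784.6809 = 7.30251 years.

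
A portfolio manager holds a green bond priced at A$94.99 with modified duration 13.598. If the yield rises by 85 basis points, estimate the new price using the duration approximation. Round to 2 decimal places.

A$84.01

Duration approximation: ΔP/P ≈ -D_mod · Δy = -13.598 × (+0.0085) = -0.115583.
New price ≈ 94.99 × (1 - 0.115583) = 84.01077083.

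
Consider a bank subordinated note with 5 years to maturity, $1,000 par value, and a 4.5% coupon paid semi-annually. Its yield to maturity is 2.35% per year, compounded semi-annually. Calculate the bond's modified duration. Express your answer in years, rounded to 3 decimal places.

4.506 years

Periodic yield y = 0.01175. First find Macaulay duration:
  t   CF        PV=CF/(1+0.01175)^t    t·PV
  1        22.50        22.2387        22.2387
  2        22.50        21.9804        43.9609
  3        22.50        21.7252        65.1755
  4        22.50        21.4728        85.8914
  5        22.50        21.2235       106.1174
  6        22.50        20.9770       125.8620
  7        22.50        20.7334       145.1336
  8        22.50        20.4926       163.9407
  9        22.50        20.2546       182.2914
  10    1,022.50       909.7691     9,097.6911
  Σ                  1,100.8673    10,038.3025
P = 1,100.8673; Macaulay duration = 10,038.3025 / 1,100.8673 = 9.11854 half-year periods = 4.55927 years.
Modified duration = D_Mac / (1 + y) = 4.55927 / 1.01175 = 4.50632 years.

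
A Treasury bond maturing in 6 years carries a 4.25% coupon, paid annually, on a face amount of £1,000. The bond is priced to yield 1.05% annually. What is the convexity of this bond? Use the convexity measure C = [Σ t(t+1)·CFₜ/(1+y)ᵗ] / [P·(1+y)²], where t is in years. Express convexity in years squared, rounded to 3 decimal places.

36.341

With y = 0.0105:
  t   CF        PV=CF/(1+0.0105)^t    t·PV        t(t+1)·PV
  1        42.50        42.0584        42.0584          84.1168
  2        42.50        41.6214        83.2427         249.7282
  3        42.50        41.1889       123.5666         494.2666
  4        42.50        40.7609       163.0436         815.2178
  5        42.50        40.3373       201.6867       1,210.1204
  6     1,042.50       979.1701     5,875.0208      41,125.1454
  Σ                  1,185.1370     6,488.6188      43,978.5952
P = 1,185.1370.
Convexity = Σ t(t+1)·PV / [P·(1+y)²] = 43,978.5952 / (1,185.1370 × 1.021110) = 36.34128.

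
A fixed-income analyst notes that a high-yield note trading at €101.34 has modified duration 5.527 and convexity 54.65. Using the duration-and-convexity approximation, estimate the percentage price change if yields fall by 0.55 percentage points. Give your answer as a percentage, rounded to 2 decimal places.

Duration effect: -D_mod·Δy = -5.527 × (-0.0055) = +0.0303985
Convexity effect: ½·C·(Δy)² = 0.5 × 54.65 × (-0.0055)² = +0.00082658125
ΔP/P ≈ +0.0303985 + 0.00082658125 = +0.03122508125
= +3.122508125%.

+3.12%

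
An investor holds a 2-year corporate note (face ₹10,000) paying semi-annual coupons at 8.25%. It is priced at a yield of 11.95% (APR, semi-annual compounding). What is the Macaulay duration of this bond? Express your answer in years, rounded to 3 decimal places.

Periodic yield y = 0.05975. Discount each cash flow and weight by its period:
  t   CF        PV=CF/(1+0.05975)^t    t·PV
  1       412.50       389.2427       389.2427
  2       412.50       367.2968       734.5935
  3       412.50       346.5881     1,039.7644
  4    10,412.50     8,255.4607    33,021.8427
  Σ                  9,358.5883    35,185.4434
Price P = Σ PV = 9,358.5883.
Macaulay duration = Σ(t·PV) / P = 35,185.4434 / 9,358.5883 = 3.75970 half-year periods.
In years: 3.75970 / 2 = 1.87985 years.

1.880 years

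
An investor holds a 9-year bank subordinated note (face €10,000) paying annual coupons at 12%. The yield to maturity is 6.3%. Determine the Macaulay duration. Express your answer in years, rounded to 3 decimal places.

Periodic yield y = 0.063. Discount each cash flow and weight by its year:
  t   CF        PV=CF/(1+0.063)^t    t·PV
  1     1,200.00     1,128.8805     1,128.8805
  2     1,200.00     1,061.9760     2,123.9521
  3     1,200.00       999.0367     2,997.1102
  4     1,200.00       939.8276     3,759.3103
  5     1,200.00       884.1275     4,420.6377
  6     1,200.00       831.7286     4,990.3719
  7     1,200.00       782.4352     5,477.0466
  8     1,200.00       736.0632     5,888.5059
  9    11,200.00     6,462.7691    58,164.9222
  Σ                 13,826.8447    88,950.7374
Price P = Σ PV = 13,826.8447.
Macaulay duration = Σ(t·PV) / P = 88,950.7374 / 13,826.8447 = 6.43319 years.

6.433 years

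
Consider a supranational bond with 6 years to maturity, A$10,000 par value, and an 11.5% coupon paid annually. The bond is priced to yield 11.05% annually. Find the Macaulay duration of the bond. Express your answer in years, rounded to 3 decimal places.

Periodic yield y = 0.1105. Discount each cash flow and weight by its year:
  t   CF        PV=CF/(1+0.1105)^t    t·PV
  1     1,150.00     1,035.5696     1,035.5696
  2     1,150.00       932.5255     1,865.0510
  3     1,150.00       839.7348     2,519.2044
  4     1,150.00       756.1772     3,024.7089
  5     1,150.00       680.9340     3,404.6700
  6    11,150.00     5,945.1592    35,670.9553
  Σ                 10,190.1003    47,520.1592
Price P = Σ PV = 10,190.1003.
Macaulay duration = Σ(t·PV) / P = 47,520.1592 / 10,190.1003 = 4.66337 years.

4.663 years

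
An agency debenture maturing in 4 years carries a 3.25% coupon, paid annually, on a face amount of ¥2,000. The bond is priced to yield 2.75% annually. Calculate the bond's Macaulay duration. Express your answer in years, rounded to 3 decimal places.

3.817 years

Periodic yield y = 0.0275. Discount each cash flow and weight by its year:
  t   CF        PV=CF/(1+0.0275)^t    t·PV
  1        65.00        63.2603        63.2603
  2        65.00        61.5672       123.1345
  3        65.00        59.9195       179.7584
  4     2,065.00     1,852.6472     7,410.5890
  Σ                  2,037.3943     7,776.7422
Price P = Σ PV = 2,037.3943.
Macaulay duration = Σ(t·PV) / P = 7,776.7422 / 2,037.3943 = 3.81700 years.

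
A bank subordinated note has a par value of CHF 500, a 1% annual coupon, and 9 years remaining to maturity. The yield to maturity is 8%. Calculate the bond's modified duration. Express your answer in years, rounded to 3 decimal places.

7.870 years

Periodic yield y = 0.08. First find Macaulay duration:
  t   CF        PV=CF/(1+0.08)^t    t·PV
  1         5.00         4.6296         4.6296
  2         5.00         4.2867         8.5734
  3         5.00         3.9692        11.9075
  4         5.00         3.6751        14.7006
  5         5.00         3.4029        17.0146
  6         5.00         3.1508        18.9051
  7         5.00         2.9175        20.4222
  8         5.00         2.7013        21.6108
  9       505.00       252.6257     2,273.6316
  Σ                    281.3589     2,391.3952
P = 281.3589; Macaulay duration = 2,391.3952 / 281.3589 = 8.49945 years.
Modified duration = D_Mac / (1 + y) = 8.49945 / 1.08 = 7.86986 years.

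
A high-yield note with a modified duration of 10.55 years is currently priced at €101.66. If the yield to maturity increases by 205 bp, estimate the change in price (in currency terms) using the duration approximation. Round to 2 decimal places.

-€21.99

Duration approximation: ΔP/P ≈ -D_mod · Δy = -10.55 × (+0.0205) = -0.216275.
ΔP ≈ 101.66 × (-0.216275) = -21.9865165.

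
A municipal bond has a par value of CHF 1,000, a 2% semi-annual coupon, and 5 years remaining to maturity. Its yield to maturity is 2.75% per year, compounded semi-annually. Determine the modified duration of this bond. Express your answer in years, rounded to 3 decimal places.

Periodic yield y = 0.01375. First find Macaulay duration:
  t   CF        PV=CF/(1+0.01375)^t    t·PV
  1        10.00         9.8644         9.8644
  2        10.00         9.7306        19.4611
  3        10.00         9.5986        28.7958
  4        10.00         9.4684        37.8736
  5        10.00         9.3400        46.6999
  6        10.00         9.2133        55.2797
  7        10.00         9.0883        63.6183
  8        10.00         8.9651        71.7205
  9        10.00         8.8435        79.5911
  10    1,010.00       881.0746     8,810.7464
  Σ                    965.1867     9,223.6508
P = 965.1867; Macaulay duration = 9,223.6508 / 965.1867 = 9.55634 half-year periods = 4.77817 years.
Modified duration = D_Mac / (1 + y) = 4.77817 / 1.01375 = 4.71336 years.

4.713 years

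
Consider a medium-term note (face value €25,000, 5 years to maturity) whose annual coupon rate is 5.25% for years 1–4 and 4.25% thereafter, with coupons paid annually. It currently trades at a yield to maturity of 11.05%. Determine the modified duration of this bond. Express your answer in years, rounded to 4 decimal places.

Periodic yield y = 0.1105. First find Macaulay duration:
  t   CF        PV=CF/(1+0.1105)^t    t·PV
  1     1,312.50     1,181.9000     1,181.9000
  2     1,312.50     1,064.2954     2,128.5908
  3     1,312.50       958.3930     2,875.1789
  4     1,312.50       863.0283     3,452.1134
  5    26,062.50    15,432.0371    77,160.1854
  Σ                 19,499.6538    86,797.9685
P = 19,499.6538; Macaulay duration = 86,797.9685 / 19,499.6538 = 4.45126 years.
Modified duration = D_Mac / (1 + y) = 4.45126 / 1.1105 = 4.00834 years.

4.0083 years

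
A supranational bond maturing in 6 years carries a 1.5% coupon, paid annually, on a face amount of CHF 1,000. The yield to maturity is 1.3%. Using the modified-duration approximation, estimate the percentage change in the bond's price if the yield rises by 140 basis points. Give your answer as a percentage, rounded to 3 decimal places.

Periodic yield y = 0.013. Modified duration first:
  t   CF        PV=CF/(1+0.013)^t    t·PV
  1        15.00        14.8075        14.8075
  2        15.00        14.6175        29.2350
  3        15.00        14.4299        43.2897
  4        15.00        14.2447        56.9788
  5        15.00        14.0619        70.3095
  6     1,015.00       939.3109     5,635.8655
  Σ                  1,011.4724     5,850.4859
P = 1,011.4724; D_Mac = 5.78413 yrs; D_mod = 5.78413/(1+0.013) = 5.70990 yrs.
ΔP/P ≈ -D_mod · Δy = -5.70990 × (+0.014) = -0.079939 = -7.9939%.

-7.994%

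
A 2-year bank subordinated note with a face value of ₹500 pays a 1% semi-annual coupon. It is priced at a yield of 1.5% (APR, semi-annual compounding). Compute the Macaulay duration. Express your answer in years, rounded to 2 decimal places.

1.99 years

Periodic yield y = 0.0075. Discount each cash flow and weight by its period:
  t   CF        PV=CF/(1+0.0075)^t    t·PV
  1         2.50         2.4814         2.4814
  2         2.50         2.4629         4.9258
  3         2.50         2.4446         7.3337
  4       502.50       487.7035     1,950.8139
  Σ                    495.0924     1,965.5549
Price P = Σ PV = 495.0924.
Macaulay duration = Σ(t·PV) / P = 1,965.5549 / 495.0924 = 3.97008 half-year periods.
In years: 3.97008 / 2 = 1.98504 years.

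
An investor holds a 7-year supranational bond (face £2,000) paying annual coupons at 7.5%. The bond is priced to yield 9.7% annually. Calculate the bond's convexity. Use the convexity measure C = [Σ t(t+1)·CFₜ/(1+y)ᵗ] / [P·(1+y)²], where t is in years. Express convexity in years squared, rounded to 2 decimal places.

34.42

With y = 0.097:
  t   CF        PV=CF/(1+0.097)^t    t·PV        t(t+1)·PV
  1       150.00       136.7366       136.7366         273.4731
  2       150.00       124.6459       249.2918         747.8754
  3       150.00       113.6243       340.8730       1,363.4921
  4       150.00       103.5773       414.3094       2,071.5468
  5       150.00        94.4187       472.0936       2,832.5617
  6       150.00        86.0699       516.4196       3,614.9374
  7     2,150.00     1,124.5844     7,872.0910      62,976.7282
  Σ                  1,783.6572    10,001.8150      73,880.6146
P = 1,783.6572.
Convexity = Σ t(t+1)·PV / [P·(1+y)²] = 73,880.6146 / (1,783.6572 × 1.203409) = 34.41960.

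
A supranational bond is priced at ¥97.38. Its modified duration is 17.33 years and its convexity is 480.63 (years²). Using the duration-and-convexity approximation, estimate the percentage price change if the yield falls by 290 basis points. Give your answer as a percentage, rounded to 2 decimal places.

+70.47%

Duration effect: -D_mod·Δy = -17.33 × (-0.029) = +0.502570
Convexity effect: ½·C·(Δy)² = 0.5 × 480.63 × (-0.029)² = +0.202104915
ΔP/P ≈ +0.502570 + 0.202104915 = +0.704674915
= +70.4674915%.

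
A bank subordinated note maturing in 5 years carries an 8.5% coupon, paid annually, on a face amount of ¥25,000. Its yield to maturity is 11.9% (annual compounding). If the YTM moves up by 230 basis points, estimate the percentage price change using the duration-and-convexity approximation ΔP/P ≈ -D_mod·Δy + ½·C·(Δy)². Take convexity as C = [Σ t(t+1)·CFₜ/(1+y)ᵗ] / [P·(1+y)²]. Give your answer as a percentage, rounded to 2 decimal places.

-8.17%

With y = 0.119:
  t   CF        PV=CF/(1+0.119)^t    t·PV        t(t+1)·PV
  1     2,125.00     1,899.0170     1,899.0170       3,798.0340
  2     2,125.00     1,697.0661     3,394.1322      10,182.3967
  3     2,125.00     1,516.5917     4,549.7751      18,199.1004
  4     2,125.00     1,355.3098     5,421.2393      27,106.1966
  5    27,125.00    15,460.3497    77,301.7487     463,810.4922
  Σ                 21,928.3344    92,565.9123     523,096.2199
P = 21,928.3344; D_Mac = 4.22129 yrs; D_mod = 3.77238 yrs; C = 19.05091.
Duration effect: -3.77238 × (+0.023) = -0.086765
Convexity effect: 0.5 × 19.05091 × (0.023)² = +0.0050390
ΔP/P ≈ -0.086765 + 0.0050390 = -0.081726 = -8.1726%.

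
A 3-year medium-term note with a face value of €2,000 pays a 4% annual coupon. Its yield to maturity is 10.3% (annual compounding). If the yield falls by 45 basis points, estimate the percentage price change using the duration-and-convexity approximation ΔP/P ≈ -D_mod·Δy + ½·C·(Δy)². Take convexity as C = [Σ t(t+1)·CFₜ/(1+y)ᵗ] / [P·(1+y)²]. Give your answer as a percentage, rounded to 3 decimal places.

+1.182%

With y = 0.103:
  t   CF        PV=CF/(1+0.103)^t    t·PV        t(t+1)·PV
  1        80.00        72.5295        72.5295         145.0589
  2        80.00        65.7565       131.5131         394.5392
  3     2,080.00     1,550.0182     4,650.0546      18,600.2184
  Σ                  1,688.3042     4,854.0971      19,139.8166
P = 1,688.3042; D_Mac = 2.87513 yrs; D_mod = 2.60665 yrs; C = 9.31829.
Duration effect: -2.60665 × (-0.0045) = +0.011730
Convexity effect: 0.5 × 9.31829 × (-0.0045)² = +0.0000943
ΔP/P ≈ +0.011730 + 0.0000943 = +0.011824 = +1.1824%.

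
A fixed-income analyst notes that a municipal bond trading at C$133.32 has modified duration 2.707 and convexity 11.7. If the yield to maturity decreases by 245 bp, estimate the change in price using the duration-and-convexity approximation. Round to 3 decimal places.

+C$9.310

Duration effect: -D_mod·Δy = -2.707 × (-0.0245) = +0.0663215
Convexity effect: ½·C·(Δy)² = 0.5 × 11.7 × (-0.0245)² = +0.0035114625
ΔP/P ≈ +0.0663215 + 0.0035114625 = +0.0698329625
ΔP ≈ 133.32 × (+0.0698329625) = +9.3101305605.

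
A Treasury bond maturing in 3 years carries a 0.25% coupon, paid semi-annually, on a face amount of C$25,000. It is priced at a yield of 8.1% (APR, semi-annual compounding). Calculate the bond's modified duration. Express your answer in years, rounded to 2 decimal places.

2.87 years

Periodic yield y = 0.0405. First find Macaulay duration:
  t   CF        PV=CF/(1+0.0405)^t    t·PV
  1        31.25        30.0336        30.0336
  2        31.25        28.8646        57.7292
  3        31.25        27.7411        83.2233
  4        31.25        26.6613       106.6453
  5        31.25        25.6236       128.1178
  6    25,031.25    19,725.5913   118,353.5478
  Σ                 19,864.5155   118,759.2971
P = 19,864.5155; Macaulay duration = 118,759.2971 / 19,864.5155 = 5.97846 half-year periods = 2.98923 years.
Modified duration = D_Mac / (1 + y) = 2.98923 / 1.0405 = 2.87288 years.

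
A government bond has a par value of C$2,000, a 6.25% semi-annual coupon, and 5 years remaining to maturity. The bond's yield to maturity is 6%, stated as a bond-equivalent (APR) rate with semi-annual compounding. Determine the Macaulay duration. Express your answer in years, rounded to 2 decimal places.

4.37 years

Periodic yield y = 0.03. Discount each cash flow and weight by its period:
  t   CF        PV=CF/(1+0.03)^t    t·PV
  1        62.50        60.6796        60.6796
  2        62.50        58.9122       117.8245
  3        62.50        57.1964       171.5891
  4        62.50        55.5304       222.1218
  5        62.50        53.9130       269.5652
  6        62.50        52.3428       314.0566
  7        62.50        50.8182       355.7275
  8        62.50        49.3381       394.7046
  9        62.50        47.9010       431.1094
  10    2,062.50     1,534.6937    15,346.9370
  Σ                  2,021.3255    17,684.3153
Price P = Σ PV = 2,021.3255.
Macaulay duration = Σ(t·PV) / P = 17,684.3153 / 2,021.3255 = 8.74887 half-year periods.
In years: 8.74887 / 2 = 4.37444 years.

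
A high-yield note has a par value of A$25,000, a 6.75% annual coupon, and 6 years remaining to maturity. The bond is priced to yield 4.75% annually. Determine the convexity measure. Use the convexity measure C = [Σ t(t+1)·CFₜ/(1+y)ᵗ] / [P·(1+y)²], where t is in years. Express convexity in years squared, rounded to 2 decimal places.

31.31

With y = 0.0475:
  t   CF        PV=CF/(1+0.0475)^t    t·PV        t(t+1)·PV
  1     1,687.50     1,610.9785     1,610.9785       3,221.9570
  2     1,687.50     1,537.9270     3,075.8540       9,227.5619
  3     1,687.50     1,468.1881     4,404.5642      17,618.2567
  4     1,687.50     1,401.6115     5,606.4460      28,032.2302
  5     1,687.50     1,338.0539     6,690.2697      40,141.6184
  6    26,687.50    20,201.5039   121,209.0236     848,463.1655
  Σ                 27,558.2630   142,597.1361     946,704.7897
P = 27,558.2630.
Convexity = Σ t(t+1)·PV / [P·(1+y)²] = 946,704.7897 / (27,558.2630 × 1.097256) = 31.30795.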